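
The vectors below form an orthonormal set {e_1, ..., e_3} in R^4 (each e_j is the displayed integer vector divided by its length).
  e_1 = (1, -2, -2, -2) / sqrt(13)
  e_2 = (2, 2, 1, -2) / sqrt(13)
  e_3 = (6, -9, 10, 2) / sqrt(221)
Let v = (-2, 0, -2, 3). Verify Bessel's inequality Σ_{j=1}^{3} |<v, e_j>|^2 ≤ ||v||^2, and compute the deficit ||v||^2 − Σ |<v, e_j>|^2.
Σ |<v, e_j>|^2 = 3396/221; ||v||^2 = 17; deficit = 361/221

Write each e_j = u_j / sqrt(<u_j, u_j>) where u_j is the displayed integer vector. Then <v, e_j> = <v, u_j> / sqrt(<u_j, u_j>), so |<v, e_j>|^2 = <v, u_j>^2 / <u_j, u_j>.
Coefficients: <v, e_1> = -4/sqrt(13), <v, e_2> = -12/sqrt(13), <v, e_3> = -26/sqrt(221).
Square and sum: Σ |<v, e_j>|^2 = 3396/221.
Compute ||v||^2 = v·v = 17.
Deficit = 17 − 3396/221 = 361/221 ≥ 0, confirming Bessel's inequality. (The deficit equals ||v − Σ <v,e_j> e_j||^2, the squared distance from v to span{e_j}.)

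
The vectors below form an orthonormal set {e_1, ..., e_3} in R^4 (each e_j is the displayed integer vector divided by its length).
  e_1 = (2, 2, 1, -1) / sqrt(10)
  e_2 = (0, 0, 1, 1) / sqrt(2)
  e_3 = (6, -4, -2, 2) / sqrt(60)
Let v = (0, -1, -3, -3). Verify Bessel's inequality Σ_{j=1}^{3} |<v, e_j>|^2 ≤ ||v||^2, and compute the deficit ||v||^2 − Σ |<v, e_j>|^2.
Σ |<v, e_j>|^2 = 56/3; ||v||^2 = 19; deficit = 1/3

Write each e_j = u_j / sqrt(<u_j, u_j>) where u_j is the displayed integer vector. Then <v, e_j> = <v, u_j> / sqrt(<u_j, u_j>), so |<v, e_j>|^2 = <v, u_j>^2 / <u_j, u_j>.
Coefficients: <v, e_1> = -2/sqrt(10), <v, e_2> = -6/sqrt(2), <v, e_3> = 4/sqrt(60).
Square and sum: Σ |<v, e_j>|^2 = 56/3.
Compute ||v||^2 = v·v = 19.
Deficit = 19 − 56/3 = 1/3 ≥ 0, confirming Bessel's inequality. (The deficit equals ||v − Σ <v,e_j> e_j||^2, the squared distance from v to span{e_j}.)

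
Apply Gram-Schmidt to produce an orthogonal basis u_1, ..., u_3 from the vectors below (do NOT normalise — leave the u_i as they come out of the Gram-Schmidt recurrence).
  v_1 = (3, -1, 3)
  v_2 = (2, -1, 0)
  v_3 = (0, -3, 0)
Orthogonal basis:
  u_1 = (3, -1, 3)
  u_2 = (17/19, -12/19, -21/19)
  u_3 = (-27/23, -54/23, 9/23)

Apply the Gram-Schmidt recurrence
  u_1 = v_1
  u_i = v_i − Σ_{j<i} ((v_i · u_j) / (u_j · u_j)) · u_j.

Step by step this gives:
  u_1 = (3, -1, 3)
  u_2 = (17/19, -12/19, -21/19)
  u_3 = (-27/23, -54/23, 9/23)

Orthogonality check:
  u_2 · u_1 = 0 (should be 0)
  u_3 · u_1 = 0 (should be 0)
  u_3 · u_2 = 0 (should be 0)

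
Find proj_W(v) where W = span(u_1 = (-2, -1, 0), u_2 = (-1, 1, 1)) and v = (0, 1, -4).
proj_W(v) = (1, -1, -1)

Set up U = [u_1 | ... | u_2] ∈ R^(3×2). The projector onto W = col(U) is P = U (U^T U)^(-1) U^T.
Compute U^T U =
  [5, 1]
  [1, 3],
and U^T v = (-1, -3).
Solve U^T U · c = U^T v for the coefficients: c = (0, -1). The projection is proj_W(v) = U c.
Check: (v - proj_W(v)) · u_1 = 0  (should be 0).
Check: (v - proj_W(v)) · u_2 = 0  (should be 0).
Result: proj_W(v) = (1, -1, -1).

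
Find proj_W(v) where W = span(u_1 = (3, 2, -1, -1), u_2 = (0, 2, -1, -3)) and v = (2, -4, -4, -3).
proj_W(v) = (45/73, 65/73, -65/146, -135/146)

Set up U = [u_1 | ... | u_2] ∈ R^(4×2). The projector onto W = col(U) is P = U (U^T U)^(-1) U^T.
Compute U^T U =
  [15, 8]
  [8, 14],
and U^T v = (5, 5).
Solve U^T U · c = U^T v for the coefficients: c = (15/73, 35/146). The projection is proj_W(v) = U c.
Check: (v - proj_W(v)) · u_1 = 0  (should be 0).
Check: (v - proj_W(v)) · u_2 = 0  (should be 0).
Result: proj_W(v) = (45/73, 65/73, -65/146, -135/146).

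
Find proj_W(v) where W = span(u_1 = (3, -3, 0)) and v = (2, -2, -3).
proj_W(v) = (2, -2, 0)

Set up U = [u_1 | ... | u_1] ∈ R^(3×1). The projector onto W = col(U) is P = U (U^T U)^(-1) U^T.
Compute U^T U =
  [18],
and U^T v = (12).
Solve U^T U · c = U^T v for the coefficients: c = (2/3). The projection is proj_W(v) = U c.
Check: (v - proj_W(v)) · u_1 = 0  (should be 0).
Result: proj_W(v) = (2, -2, 0).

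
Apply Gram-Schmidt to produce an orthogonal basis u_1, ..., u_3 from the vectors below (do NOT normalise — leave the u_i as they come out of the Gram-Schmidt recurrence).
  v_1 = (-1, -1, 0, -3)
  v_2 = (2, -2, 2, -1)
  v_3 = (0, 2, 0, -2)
Orthogonal basis:
  u_1 = (-1, -1, 0, -3)
  u_2 = (25/11, -19/11, 2, -2/11)
  u_3 = (63/67, 129/67, 34/67, -64/67)

Apply the Gram-Schmidt recurrence
  u_1 = v_1
  u_i = v_i − Σ_{j<i} ((v_i · u_j) / (u_j · u_j)) · u_j.

Step by step this gives:
  u_1 = (-1, -1, 0, -3)
  u_2 = (25/11, -19/11, 2, -2/11)
  u_3 = (63/67, 129/67, 34/67, -64/67)

Orthogonality check:
  u_2 · u_1 = 0 (should be 0)
  u_3 · u_1 = 0 (should be 0)
  u_3 · u_2 = 0 (should be 0)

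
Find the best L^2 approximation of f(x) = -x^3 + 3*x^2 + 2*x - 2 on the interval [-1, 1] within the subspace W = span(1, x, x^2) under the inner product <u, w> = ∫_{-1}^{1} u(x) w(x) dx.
g(x) = 3*x^2 + 7*x/5 - 2

The best approximation g ∈ W is the orthogonal projection of f onto W. Writing g = a_0 + a_1 x + a_2 x^2, the coefficients solve the normal equations G · a = b where
  G_{ij} = <φ_i, φ_j> and b_i = <f, φ_i>, with φ_0 = 1, φ_1 = x, φ_2 = x^2.
G =
  [2, 0, 2/3]
  [0, 2/3, 0]
  [2/3, 0, 2/5],
b = (-2, 14/15, -2/15).
Solving gives a_0 = -2, a_1 = 7/5, a_2 = 3, so
  g(x) = 3*x^2 + 7*x/5 - 2.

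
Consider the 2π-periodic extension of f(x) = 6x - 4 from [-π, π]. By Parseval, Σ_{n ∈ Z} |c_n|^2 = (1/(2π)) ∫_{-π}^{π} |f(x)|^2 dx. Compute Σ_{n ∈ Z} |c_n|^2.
Σ |c_n|^2 = 12π^2 + 16

Expand and integrate term by term over [-π, π]:
  ∫ (6x)^2 dx = 36·(2π^3/3); ∫ 2·6·(-4)·x dx = 0 (odd integrand); ∫ (-4)^2 dx = 16·2π.
So (1/(2π)) ∫_{-π}^{π} (6x - 4)^2 dx = 36π^2/3 + 16 = 12π^2 + 16.
Parseval ⇒ Σ |c_n|^2 = 12π^2 + 16.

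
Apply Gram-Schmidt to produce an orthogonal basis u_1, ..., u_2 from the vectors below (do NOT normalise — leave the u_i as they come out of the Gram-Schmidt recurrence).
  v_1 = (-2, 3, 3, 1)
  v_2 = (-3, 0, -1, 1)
Orthogonal basis:
  u_1 = (-2, 3, 3, 1)
  u_2 = (-61/23, -12/23, -35/23, 19/23)

Apply the Gram-Schmidt recurrence
  u_1 = v_1
  u_i = v_i − Σ_{j<i} ((v_i · u_j) / (u_j · u_j)) · u_j.

Step by step this gives:
  u_1 = (-2, 3, 3, 1)
  u_2 = (-61/23, -12/23, -35/23, 19/23)

Orthogonality check:
  u_2 · u_1 = 0 (should be 0)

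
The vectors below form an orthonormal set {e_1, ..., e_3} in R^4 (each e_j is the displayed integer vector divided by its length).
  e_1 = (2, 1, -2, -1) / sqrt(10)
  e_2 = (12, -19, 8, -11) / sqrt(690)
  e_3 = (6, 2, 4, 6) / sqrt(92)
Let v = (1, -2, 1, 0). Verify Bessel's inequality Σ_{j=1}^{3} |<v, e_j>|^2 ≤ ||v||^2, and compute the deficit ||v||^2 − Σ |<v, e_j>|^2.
Σ |<v, e_j>|^2 = 17/3; ||v||^2 = 6; deficit = 1/3

Write each e_j = u_j / sqrt(<u_j, u_j>) where u_j is the displayed integer vector. Then <v, e_j> = <v, u_j> / sqrt(<u_j, u_j>), so |<v, e_j>|^2 = <v, u_j>^2 / <u_j, u_j>.
Coefficients: <v, e_1> = -2/sqrt(10), <v, e_2> = 58/sqrt(690), <v, e_3> = 6/sqrt(92).
Square and sum: Σ |<v, e_j>|^2 = 17/3.
Compute ||v||^2 = v·v = 6.
Deficit = 6 − 17/3 = 1/3 ≥ 0, confirming Bessel's inequality. (The deficit equals ||v − Σ <v,e_j> e_j||^2, the squared distance from v to span{e_j}.)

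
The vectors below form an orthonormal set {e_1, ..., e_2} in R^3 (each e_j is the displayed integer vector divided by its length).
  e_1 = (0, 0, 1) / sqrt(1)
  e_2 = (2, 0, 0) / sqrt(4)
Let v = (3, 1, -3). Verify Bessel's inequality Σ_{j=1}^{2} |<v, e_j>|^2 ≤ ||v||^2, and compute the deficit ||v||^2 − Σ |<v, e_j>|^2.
Σ |<v, e_j>|^2 = 18; ||v||^2 = 19; deficit = 1

Write each e_j = u_j / sqrt(<u_j, u_j>) where u_j is the displayed integer vector. Then <v, e_j> = <v, u_j> / sqrt(<u_j, u_j>), so |<v, e_j>|^2 = <v, u_j>^2 / <u_j, u_j>.
Coefficients: <v, e_1> = -3/sqrt(1), <v, e_2> = 6/sqrt(4).
Square and sum: Σ |<v, e_j>|^2 = 18.
Compute ||v||^2 = v·v = 19.
Deficit = 19 − 18 = 1 ≥ 0, confirming Bessel's inequality. (The deficit equals ||v − Σ <v,e_j> e_j||^2, the squared distance from v to span{e_j}.)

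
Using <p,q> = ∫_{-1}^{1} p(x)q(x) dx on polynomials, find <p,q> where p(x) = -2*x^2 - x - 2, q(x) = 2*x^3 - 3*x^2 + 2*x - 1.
<p,q> = 48/5

Expand the product: p(x)·q(x) = -4*x^5 + 4*x^4 - 5*x^3 + 6*x^2 - 3*x + 2.
∫_{-1}^{1} of each monomial x^k gives [2/(k+1) if k even, 0 if k odd]. Integrating term-by-term (or equivalently evaluating the antiderivative F(x) = -2*x^6/3 + 4*x^5/5 - 5*x^4/4 + 2*x^3 - 3*x^2/2 + 2*x at the endpoints):
  F(1) − F(−1) = 83/60 − (-493/60) = 48/5.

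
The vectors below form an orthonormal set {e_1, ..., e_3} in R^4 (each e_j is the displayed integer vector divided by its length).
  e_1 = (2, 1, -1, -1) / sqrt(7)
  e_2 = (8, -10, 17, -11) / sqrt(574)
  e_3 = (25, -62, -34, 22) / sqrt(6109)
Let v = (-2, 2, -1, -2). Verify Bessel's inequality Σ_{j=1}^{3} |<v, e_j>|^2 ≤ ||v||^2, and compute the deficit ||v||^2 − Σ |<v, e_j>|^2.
Σ |<v, e_j>|^2 = 2193/298; ||v||^2 = 13; deficit = 1681/298

Write each e_j = u_j / sqrt(<u_j, u_j>) where u_j is the displayed integer vector. Then <v, e_j> = <v, u_j> / sqrt(<u_j, u_j>), so |<v, e_j>|^2 = <v, u_j>^2 / <u_j, u_j>.
Coefficients: <v, e_1> = 1/sqrt(7), <v, e_2> = -31/sqrt(574), <v, e_3> = -184/sqrt(6109).
Square and sum: Σ |<v, e_j>|^2 = 2193/298.
Compute ||v||^2 = v·v = 13.
Deficit = 13 − 2193/298 = 1681/298 ≥ 0, confirming Bessel's inequality. (The deficit equals ||v − Σ <v,e_j> e_j||^2, the squared distance from v to span{e_j}.)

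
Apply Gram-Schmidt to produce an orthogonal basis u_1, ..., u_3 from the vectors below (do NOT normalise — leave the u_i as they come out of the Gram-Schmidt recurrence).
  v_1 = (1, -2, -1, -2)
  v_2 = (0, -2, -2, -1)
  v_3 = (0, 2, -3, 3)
Orthogonal basis:
  u_1 = (1, -2, -1, -2)
  u_2 = (-4/5, -2/5, -6/5, 3/5)
  u_3 = (55/26, 17/13, -41/26, 7/13)

Apply the Gram-Schmidt recurrence
  u_1 = v_1
  u_i = v_i − Σ_{j<i} ((v_i · u_j) / (u_j · u_j)) · u_j.

Step by step this gives:
  u_1 = (1, -2, -1, -2)
  u_2 = (-4/5, -2/5, -6/5, 3/5)
  u_3 = (55/26, 17/13, -41/26, 7/13)

Orthogonality check:
  u_2 · u_1 = 0 (should be 0)
  u_3 · u_1 = 0 (should be 0)
  u_3 · u_2 = 0 (should be 0)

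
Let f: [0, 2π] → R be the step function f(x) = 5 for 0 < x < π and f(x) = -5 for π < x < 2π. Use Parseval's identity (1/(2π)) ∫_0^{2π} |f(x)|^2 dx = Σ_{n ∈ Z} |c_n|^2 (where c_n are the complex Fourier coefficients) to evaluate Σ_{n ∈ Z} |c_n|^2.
Σ |c_n|^2 = 25

Parseval equates the L^2 energy of f (normalised by 1/(2π)) with the ℓ^2 sum of its Fourier coefficients: (1/(2π)) ∫_0^{2π} |f|^2 = Σ |c_n|^2.
Compute the left side: (1/(2π)) [∫_0^π 5^2 dx + ∫_π^{2π} (-5)^2 dx] = (1/(2π)) · (25π + 25π) = (25 + 25)/2 = 25.
So Σ_{n ∈ Z} |c_n|^2 = 25.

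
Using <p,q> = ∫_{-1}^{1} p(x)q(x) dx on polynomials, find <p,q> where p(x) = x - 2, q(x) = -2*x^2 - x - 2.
<p,q> = 10

Expand the product: p(x)·q(x) = -2*x^3 + 3*x^2 + 4.
∫_{-1}^{1} of each monomial x^k gives [2/(k+1) if k even, 0 if k odd]. Integrating term-by-term (or equivalently evaluating the antiderivative F(x) = -x^4/2 + x^3 + 4*x at the endpoints):
  F(1) − F(−1) = 9/2 − (-11/2) = 10.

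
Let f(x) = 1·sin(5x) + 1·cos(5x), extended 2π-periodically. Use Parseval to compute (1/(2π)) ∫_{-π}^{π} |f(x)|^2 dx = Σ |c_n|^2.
Σ |c_n|^2 = 1

Expand |f|^2 and use orthogonality of {sin(nx), cos(mx)} on [-π, π]:
  ∫_{-π}^{π} sin(nx)^2 dx = π, ∫ cos(mx)^2 dx = π, and cross terms integrate to 0.
So ∫_{-π}^{π} f(x)^2 dx = 1^2 · π + 1^2 · π = (1 + 1)π.
Divide by 2π: (1 + 1)/2 = 1.
By Parseval, this equals Σ |c_n|^2.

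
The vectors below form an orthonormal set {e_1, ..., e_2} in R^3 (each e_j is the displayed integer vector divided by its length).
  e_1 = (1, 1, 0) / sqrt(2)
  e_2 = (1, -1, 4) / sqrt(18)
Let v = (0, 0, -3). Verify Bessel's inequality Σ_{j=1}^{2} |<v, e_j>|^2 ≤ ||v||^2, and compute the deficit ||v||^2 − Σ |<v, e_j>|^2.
Σ |<v, e_j>|^2 = 8; ||v||^2 = 9; deficit = 1

Write each e_j = u_j / sqrt(<u_j, u_j>) where u_j is the displayed integer vector. Then <v, e_j> = <v, u_j> / sqrt(<u_j, u_j>), so |<v, e_j>|^2 = <v, u_j>^2 / <u_j, u_j>.
Coefficients: <v, e_1> = 0/sqrt(2), <v, e_2> = -12/sqrt(18).
Square and sum: Σ |<v, e_j>|^2 = 8.
Compute ||v||^2 = v·v = 9.
Deficit = 9 − 8 = 1 ≥ 0, confirming Bessel's inequality. (The deficit equals ||v − Σ <v,e_j> e_j||^2, the squared distance from v to span{e_j}.)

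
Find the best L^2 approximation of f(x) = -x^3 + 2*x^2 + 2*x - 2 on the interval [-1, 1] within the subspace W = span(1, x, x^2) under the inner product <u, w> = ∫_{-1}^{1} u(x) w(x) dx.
g(x) = 2*x^2 + 7*x/5 - 2

The best approximation g ∈ W is the orthogonal projection of f onto W. Writing g = a_0 + a_1 x + a_2 x^2, the coefficients solve the normal equations G · a = b where
  G_{ij} = <φ_i, φ_j> and b_i = <f, φ_i>, with φ_0 = 1, φ_1 = x, φ_2 = x^2.
G =
  [2, 0, 2/3]
  [0, 2/3, 0]
  [2/3, 0, 2/5],
b = (-8/3, 14/15, -8/15).
Solving gives a_0 = -2, a_1 = 7/5, a_2 = 2, so
  g(x) = 2*x^2 + 7*x/5 - 2.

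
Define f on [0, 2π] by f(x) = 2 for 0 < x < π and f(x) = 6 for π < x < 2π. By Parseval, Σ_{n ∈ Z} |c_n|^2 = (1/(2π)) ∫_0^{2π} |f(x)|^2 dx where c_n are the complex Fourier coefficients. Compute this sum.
Σ |c_n|^2 = 20

Parseval equates the L^2 energy of f (normalised by 1/(2π)) with the ℓ^2 sum of its Fourier coefficients: (1/(2π)) ∫_0^{2π} |f|^2 = Σ |c_n|^2.
Compute the left side: (1/(2π)) [∫_0^π 2^2 dx + ∫_π^{2π} 6^2 dx] = (1/(2π)) · (4π + 36π) = (4 + 36)/2 = 20.
So Σ_{n ∈ Z} |c_n|^2 = 20.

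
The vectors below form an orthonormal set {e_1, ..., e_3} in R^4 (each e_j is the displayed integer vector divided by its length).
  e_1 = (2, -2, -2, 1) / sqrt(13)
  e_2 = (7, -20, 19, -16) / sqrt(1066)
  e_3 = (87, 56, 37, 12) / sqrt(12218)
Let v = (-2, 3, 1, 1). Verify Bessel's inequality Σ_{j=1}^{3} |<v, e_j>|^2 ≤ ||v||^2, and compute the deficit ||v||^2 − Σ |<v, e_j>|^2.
Σ |<v, e_j>|^2 = 2114/149; ||v||^2 = 15; deficit = 121/149

Write each e_j = u_j / sqrt(<u_j, u_j>) where u_j is the displayed integer vector. Then <v, e_j> = <v, u_j> / sqrt(<u_j, u_j>), so |<v, e_j>|^2 = <v, u_j>^2 / <u_j, u_j>.
Coefficients: <v, e_1> = -11/sqrt(13), <v, e_2> = -71/sqrt(1066), <v, e_3> = 43/sqrt(12218).
Square and sum: Σ |<v, e_j>|^2 = 2114/149.
Compute ||v||^2 = v·v = 15.
Deficit = 15 − 2114/149 = 121/149 ≥ 0, confirming Bessel's inequality. (The deficit equals ||v − Σ <v,e_j> e_j||^2, the squared distance from v to span{e_j}.)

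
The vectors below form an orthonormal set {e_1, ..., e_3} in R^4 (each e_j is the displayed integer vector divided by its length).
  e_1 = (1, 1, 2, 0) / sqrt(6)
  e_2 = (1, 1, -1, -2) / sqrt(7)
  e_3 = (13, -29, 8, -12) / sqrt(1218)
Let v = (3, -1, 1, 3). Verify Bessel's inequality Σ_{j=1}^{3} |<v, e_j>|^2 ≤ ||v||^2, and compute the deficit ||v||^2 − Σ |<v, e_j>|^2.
Σ |<v, e_j>|^2 = 219/29; ||v||^2 = 20; deficit = 361/29

Write each e_j = u_j / sqrt(<u_j, u_j>) where u_j is the displayed integer vector. Then <v, e_j> = <v, u_j> / sqrt(<u_j, u_j>), so |<v, e_j>|^2 = <v, u_j>^2 / <u_j, u_j>.
Coefficients: <v, e_1> = 4/sqrt(6), <v, e_2> = -5/sqrt(7), <v, e_3> = 40/sqrt(1218).
Square and sum: Σ |<v, e_j>|^2 = 219/29.
Compute ||v||^2 = v·v = 20.
Deficit = 20 − 219/29 = 361/29 ≥ 0, confirming Bessel's inequality. (The deficit equals ||v − Σ <v,e_j> e_j||^2, the squared distance from v to span{e_j}.)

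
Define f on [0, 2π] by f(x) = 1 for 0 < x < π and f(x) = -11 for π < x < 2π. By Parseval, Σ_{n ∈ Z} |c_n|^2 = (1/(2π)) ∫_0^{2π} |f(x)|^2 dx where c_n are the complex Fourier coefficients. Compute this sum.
Σ |c_n|^2 = 61

Parseval equates the L^2 energy of f (normalised by 1/(2π)) with the ℓ^2 sum of its Fourier coefficients: (1/(2π)) ∫_0^{2π} |f|^2 = Σ |c_n|^2.
Compute the left side: (1/(2π)) [∫_0^π 1^2 dx + ∫_π^{2π} (-11)^2 dx] = (1/(2π)) · (1π + 121π) = (1 + 121)/2 = 61.
So Σ_{n ∈ Z} |c_n|^2 = 61.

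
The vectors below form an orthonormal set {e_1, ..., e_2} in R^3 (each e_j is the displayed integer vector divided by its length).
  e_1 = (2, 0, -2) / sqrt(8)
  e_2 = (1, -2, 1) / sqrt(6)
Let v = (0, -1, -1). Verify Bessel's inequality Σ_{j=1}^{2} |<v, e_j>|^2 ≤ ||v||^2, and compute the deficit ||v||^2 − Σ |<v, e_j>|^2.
Σ |<v, e_j>|^2 = 2/3; ||v||^2 = 2; deficit = 4/3

Write each e_j = u_j / sqrt(<u_j, u_j>) where u_j is the displayed integer vector. Then <v, e_j> = <v, u_j> / sqrt(<u_j, u_j>), so |<v, e_j>|^2 = <v, u_j>^2 / <u_j, u_j>.
Coefficients: <v, e_1> = 2/sqrt(8), <v, e_2> = 1/sqrt(6).
Square and sum: Σ |<v, e_j>|^2 = 2/3.
Compute ||v||^2 = v·v = 2.
Deficit = 2 − 2/3 = 4/3 ≥ 0, confirming Bessel's inequality. (The deficit equals ||v − Σ <v,e_j> e_j||^2, the squared distance from v to span{e_j}.)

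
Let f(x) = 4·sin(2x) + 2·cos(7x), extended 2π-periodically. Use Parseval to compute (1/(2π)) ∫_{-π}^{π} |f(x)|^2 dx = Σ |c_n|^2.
Σ |c_n|^2 = 10

Expand |f|^2 and use orthogonality of {sin(nx), cos(mx)} on [-π, π]:
  ∫_{-π}^{π} sin(nx)^2 dx = π, ∫ cos(mx)^2 dx = π, and cross terms integrate to 0.
So ∫_{-π}^{π} f(x)^2 dx = 4^2 · π + 2^2 · π = (16 + 4)π.
Divide by 2π: (16 + 4)/2 = 10.
By Parseval, this equals Σ |c_n|^2.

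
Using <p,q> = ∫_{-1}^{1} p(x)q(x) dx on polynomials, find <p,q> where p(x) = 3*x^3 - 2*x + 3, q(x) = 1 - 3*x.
<p,q> = 32/5

Expand the product: p(x)·q(x) = -9*x^4 + 3*x^3 + 6*x^2 - 11*x + 3.
∫_{-1}^{1} of each monomial x^k gives [2/(k+1) if k even, 0 if k odd]. Integrating term-by-term (or equivalently evaluating the antiderivative F(x) = -9*x^5/5 + 3*x^4/4 + 2*x^3 - 11*x^2/2 + 3*x at the endpoints):
  F(1) − F(−1) = -31/20 − (-159/20) = 32/5.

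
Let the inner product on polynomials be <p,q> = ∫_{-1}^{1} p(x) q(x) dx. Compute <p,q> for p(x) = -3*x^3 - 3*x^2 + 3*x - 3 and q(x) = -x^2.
<p,q> = 16/5

Expand the product: p(x)·q(x) = 3*x^5 + 3*x^4 - 3*x^3 + 3*x^2.
∫_{-1}^{1} of each monomial x^k gives [2/(k+1) if k even, 0 if k odd]. Integrating term-by-term (or equivalently evaluating the antiderivative F(x) = x^6/2 + 3*x^5/5 - 3*x^4/4 + x^3 at the endpoints):
  F(1) − F(−1) = 27/20 − (-37/20) = 16/5.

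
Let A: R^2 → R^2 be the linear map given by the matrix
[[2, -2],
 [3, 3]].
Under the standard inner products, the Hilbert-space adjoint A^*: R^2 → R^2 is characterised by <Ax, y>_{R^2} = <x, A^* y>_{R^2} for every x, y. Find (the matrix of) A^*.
A^* = A^T =
[[2, 3],
 [-2, 3]]

For real matrices with standard dot products, the defining identity <Ax, y> = <x, A^* y> gives (Ax)^T y = x^T (A^*) y, i.e. x^T A^T y = x^T (A^*) y. Since this holds for all x, y, we must have A^* = A^T. Therefore
A^* =
[[2, 3],
 [-2, 3]].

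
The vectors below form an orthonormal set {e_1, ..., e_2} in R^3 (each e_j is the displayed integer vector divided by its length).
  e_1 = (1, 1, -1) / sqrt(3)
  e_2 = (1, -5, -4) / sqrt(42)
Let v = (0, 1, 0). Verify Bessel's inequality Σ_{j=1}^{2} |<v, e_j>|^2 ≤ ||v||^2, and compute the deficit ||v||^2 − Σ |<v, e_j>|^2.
Σ |<v, e_j>|^2 = 13/14; ||v||^2 = 1; deficit = 1/14

Write each e_j = u_j / sqrt(<u_j, u_j>) where u_j is the displayed integer vector. Then <v, e_j> = <v, u_j> / sqrt(<u_j, u_j>), so |<v, e_j>|^2 = <v, u_j>^2 / <u_j, u_j>.
Coefficients: <v, e_1> = 1/sqrt(3), <v, e_2> = -5/sqrt(42).
Square and sum: Σ |<v, e_j>|^2 = 13/14.
Compute ||v||^2 = v·v = 1.
Deficit = 1 − 13/14 = 1/14 ≥ 0, confirming Bessel's inequality. (The deficit equals ||v − Σ <v,e_j> e_j||^2, the squared distance from v to span{e_j}.)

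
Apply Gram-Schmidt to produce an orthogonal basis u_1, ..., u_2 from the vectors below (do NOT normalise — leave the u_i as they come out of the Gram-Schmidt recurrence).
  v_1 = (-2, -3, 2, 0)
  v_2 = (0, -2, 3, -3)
Orthogonal basis:
  u_1 = (-2, -3, 2, 0)
  u_2 = (24/17, 2/17, 27/17, -3)

Apply the Gram-Schmidt recurrence
  u_1 = v_1
  u_i = v_i − Σ_{j<i} ((v_i · u_j) / (u_j · u_j)) · u_j.

Step by step this gives:
  u_1 = (-2, -3, 2, 0)
  u_2 = (24/17, 2/17, 27/17, -3)

Orthogonality check:
  u_2 · u_1 = 0 (should be 0)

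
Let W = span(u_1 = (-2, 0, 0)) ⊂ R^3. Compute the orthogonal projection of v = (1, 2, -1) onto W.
proj_W(v) = (1, 0, 0)

Set up U = [u_1 | ... | u_1] ∈ R^(3×1). The projector onto W = col(U) is P = U (U^T U)^(-1) U^T.
Compute U^T U =
  [4],
and U^T v = (-2).
Solve U^T U · c = U^T v for the coefficients: c = (-1/2). The projection is proj_W(v) = U c.
Check: (v - proj_W(v)) · u_1 = 0  (should be 0).
Result: proj_W(v) = (1, 0, 0).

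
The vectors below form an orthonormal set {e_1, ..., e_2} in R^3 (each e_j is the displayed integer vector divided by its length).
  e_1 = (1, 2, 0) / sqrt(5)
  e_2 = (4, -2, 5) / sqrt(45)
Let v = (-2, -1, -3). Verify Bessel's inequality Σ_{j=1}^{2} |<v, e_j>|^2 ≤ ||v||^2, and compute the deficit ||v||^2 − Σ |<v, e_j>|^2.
Σ |<v, e_j>|^2 = 13; ||v||^2 = 14; deficit = 1

Write each e_j = u_j / sqrt(<u_j, u_j>) where u_j is the displayed integer vector. Then <v, e_j> = <v, u_j> / sqrt(<u_j, u_j>), so |<v, e_j>|^2 = <v, u_j>^2 / <u_j, u_j>.
Coefficients: <v, e_1> = -4/sqrt(5), <v, e_2> = -21/sqrt(45).
Square and sum: Σ |<v, e_j>|^2 = 13.
Compute ||v||^2 = v·v = 14.
Deficit = 14 − 13 = 1 ≥ 0, confirming Bessel's inequality. (The deficit equals ||v − Σ <v,e_j> e_j||^2, the squared distance from v to span{e_j}.)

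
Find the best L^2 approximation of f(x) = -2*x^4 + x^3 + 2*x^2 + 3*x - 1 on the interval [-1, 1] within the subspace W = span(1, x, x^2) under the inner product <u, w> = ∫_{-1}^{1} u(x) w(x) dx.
g(x) = 2*x^2/7 + 18*x/5 - 29/35

The best approximation g ∈ W is the orthogonal projection of f onto W. Writing g = a_0 + a_1 x + a_2 x^2, the coefficients solve the normal equations G · a = b where
  G_{ij} = <φ_i, φ_j> and b_i = <f, φ_i>, with φ_0 = 1, φ_1 = x, φ_2 = x^2.
G =
  [2, 0, 2/3]
  [0, 2/3, 0]
  [2/3, 0, 2/5],
b = (-22/15, 12/5, -46/105).
Solving gives a_0 = -29/35, a_1 = 18/5, a_2 = 2/7, so
  g(x) = 2*x^2/7 + 18*x/5 - 29/35.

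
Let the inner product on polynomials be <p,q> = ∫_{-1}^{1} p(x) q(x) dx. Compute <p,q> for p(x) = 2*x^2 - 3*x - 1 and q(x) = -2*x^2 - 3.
<p,q> = 26/15

Expand the product: p(x)·q(x) = -4*x^4 + 6*x^3 - 4*x^2 + 9*x + 3.
∫_{-1}^{1} of each monomial x^k gives [2/(k+1) if k even, 0 if k odd]. Integrating term-by-term (or equivalently evaluating the antiderivative F(x) = -4*x^5/5 + 3*x^4/2 - 4*x^3/3 + 9*x^2/2 + 3*x at the endpoints):
  F(1) − F(−1) = 103/15 − (77/15) = 26/15.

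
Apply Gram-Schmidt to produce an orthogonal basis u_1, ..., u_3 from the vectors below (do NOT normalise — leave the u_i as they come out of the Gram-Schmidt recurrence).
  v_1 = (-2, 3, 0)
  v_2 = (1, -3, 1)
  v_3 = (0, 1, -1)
Orthogonal basis:
  u_1 = (-2, 3, 0)
  u_2 = (-9/13, -6/13, 1)
  u_3 = (-3/22, -1/11, -3/22)

Apply the Gram-Schmidt recurrence
  u_1 = v_1
  u_i = v_i − Σ_{j<i} ((v_i · u_j) / (u_j · u_j)) · u_j.

Step by step this gives:
  u_1 = (-2, 3, 0)
  u_2 = (-9/13, -6/13, 1)
  u_3 = (-3/22, -1/11, -3/22)

Orthogonality check:
  u_2 · u_1 = 0 (should be 0)
  u_3 · u_1 = 0 (should be 0)
  u_3 · u_2 = 0 (should be 0)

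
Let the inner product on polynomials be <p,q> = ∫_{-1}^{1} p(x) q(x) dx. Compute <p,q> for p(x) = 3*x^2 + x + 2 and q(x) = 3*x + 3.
<p,q> = 20

Expand the product: p(x)·q(x) = 9*x^3 + 12*x^2 + 9*x + 6.
∫_{-1}^{1} of each monomial x^k gives [2/(k+1) if k even, 0 if k odd]. Integrating term-by-term (or equivalently evaluating the antiderivative F(x) = 9*x^4/4 + 4*x^3 + 9*x^2/2 + 6*x at the endpoints):
  F(1) − F(−1) = 67/4 − (-13/4) = 20.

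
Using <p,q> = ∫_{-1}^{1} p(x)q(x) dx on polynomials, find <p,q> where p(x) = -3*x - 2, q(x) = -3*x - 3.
<p,q> = 18

Expand the product: p(x)·q(x) = 9*x^2 + 15*x + 6.
∫_{-1}^{1} of each monomial x^k gives [2/(k+1) if k even, 0 if k odd]. Integrating term-by-term (or equivalently evaluating the antiderivative F(x) = 3*x^3 + 15*x^2/2 + 6*x at the endpoints):
  F(1) − F(−1) = 33/2 − (-3/2) = 18.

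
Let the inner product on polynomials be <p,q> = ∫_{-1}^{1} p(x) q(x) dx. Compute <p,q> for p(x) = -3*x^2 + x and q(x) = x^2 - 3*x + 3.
<p,q> = -46/5

Expand the product: p(x)·q(x) = -3*x^4 + 10*x^3 - 12*x^2 + 3*x.
∫_{-1}^{1} of each monomial x^k gives [2/(k+1) if k even, 0 if k odd]. Integrating term-by-term (or equivalently evaluating the antiderivative F(x) = -3*x^5/5 + 5*x^4/2 - 4*x^3 + 3*x^2/2 at the endpoints):
  F(1) − F(−1) = -3/5 − (43/5) = -46/5.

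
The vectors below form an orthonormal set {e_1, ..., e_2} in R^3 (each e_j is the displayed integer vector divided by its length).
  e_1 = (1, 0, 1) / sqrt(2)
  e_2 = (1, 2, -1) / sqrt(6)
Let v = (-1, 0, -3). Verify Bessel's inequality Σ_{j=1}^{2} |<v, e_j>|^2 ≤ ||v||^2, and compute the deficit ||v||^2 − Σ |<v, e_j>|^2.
Σ |<v, e_j>|^2 = 26/3; ||v||^2 = 10; deficit = 4/3

Write each e_j = u_j / sqrt(<u_j, u_j>) where u_j is the displayed integer vector. Then <v, e_j> = <v, u_j> / sqrt(<u_j, u_j>), so |<v, e_j>|^2 = <v, u_j>^2 / <u_j, u_j>.
Coefficients: <v, e_1> = -4/sqrt(2), <v, e_2> = 2/sqrt(6).
Square and sum: Σ |<v, e_j>|^2 = 26/3.
Compute ||v||^2 = v·v = 10.
Deficit = 10 − 26/3 = 4/3 ≥ 0, confirming Bessel's inequality. (The deficit equals ||v − Σ <v,e_j> e_j||^2, the squared distance from v to span{e_j}.)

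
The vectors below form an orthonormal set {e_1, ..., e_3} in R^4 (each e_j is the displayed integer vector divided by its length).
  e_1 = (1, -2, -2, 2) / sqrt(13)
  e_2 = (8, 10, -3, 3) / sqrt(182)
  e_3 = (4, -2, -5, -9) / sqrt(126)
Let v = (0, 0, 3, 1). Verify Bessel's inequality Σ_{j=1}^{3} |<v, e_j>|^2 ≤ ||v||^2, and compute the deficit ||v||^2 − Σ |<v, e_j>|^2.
Σ |<v, e_j>|^2 = 6; ||v||^2 = 10; deficit = 4

Write each e_j = u_j / sqrt(<u_j, u_j>) where u_j is the displayed integer vector. Then <v, e_j> = <v, u_j> / sqrt(<u_j, u_j>), so |<v, e_j>|^2 = <v, u_j>^2 / <u_j, u_j>.
Coefficients: <v, e_1> = -4/sqrt(13), <v, e_2> = -6/sqrt(182), <v, e_3> = -24/sqrt(126).
Square and sum: Σ |<v, e_j>|^2 = 6.
Compute ||v||^2 = v·v = 10.
Deficit = 10 − 6 = 4 ≥ 0, confirming Bessel's inequality. (The deficit equals ||v − Σ <v,e_j> e_j||^2, the squared distance from v to span{e_j}.)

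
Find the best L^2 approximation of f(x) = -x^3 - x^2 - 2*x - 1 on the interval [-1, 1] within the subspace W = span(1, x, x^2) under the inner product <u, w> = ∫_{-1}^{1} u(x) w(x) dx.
g(x) = -x^2 - 13*x/5 - 1

The best approximation g ∈ W is the orthogonal projection of f onto W. Writing g = a_0 + a_1 x + a_2 x^2, the coefficients solve the normal equations G · a = b where
  G_{ij} = <φ_i, φ_j> and b_i = <f, φ_i>, with φ_0 = 1, φ_1 = x, φ_2 = x^2.
G =
  [2, 0, 2/3]
  [0, 2/3, 0]
  [2/3, 0, 2/5],
b = (-8/3, -26/15, -16/15).
Solving gives a_0 = -1, a_1 = -13/5, a_2 = -1, so
  g(x) = -x^2 - 13*x/5 - 1.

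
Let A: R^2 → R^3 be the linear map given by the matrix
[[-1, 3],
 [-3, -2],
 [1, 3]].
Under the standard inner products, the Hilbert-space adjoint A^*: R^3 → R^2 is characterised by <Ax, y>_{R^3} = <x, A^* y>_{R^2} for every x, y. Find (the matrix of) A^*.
A^* = A^T =
[[-1, -3, 1],
 [3, -2, 3]]

For real matrices with standard dot products, the defining identity <Ax, y> = <x, A^* y> gives (Ax)^T y = x^T (A^*) y, i.e. x^T A^T y = x^T (A^*) y. Since this holds for all x, y, we must have A^* = A^T. Therefore
A^* =
[[-1, -3, 1],
 [3, -2, 3]].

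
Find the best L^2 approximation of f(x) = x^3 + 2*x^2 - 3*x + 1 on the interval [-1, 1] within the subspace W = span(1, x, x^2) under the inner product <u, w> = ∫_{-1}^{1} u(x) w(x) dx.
g(x) = 2*x^2 - 12*x/5 + 1

The best approximation g ∈ W is the orthogonal projection of f onto W. Writing g = a_0 + a_1 x + a_2 x^2, the coefficients solve the normal equations G · a = b where
  G_{ij} = <φ_i, φ_j> and b_i = <f, φ_i>, with φ_0 = 1, φ_1 = x, φ_2 = x^2.
G =
  [2, 0, 2/3]
  [0, 2/3, 0]
  [2/3, 0, 2/5],
b = (10/3, -8/5, 22/15).
Solving gives a_0 = 1, a_1 = -12/5, a_2 = 2, so
  g(x) = 2*x^2 - 12*x/5 + 1.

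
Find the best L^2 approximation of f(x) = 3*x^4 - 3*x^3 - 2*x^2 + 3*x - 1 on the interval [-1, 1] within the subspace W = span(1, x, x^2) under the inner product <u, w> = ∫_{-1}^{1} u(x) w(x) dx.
g(x) = 4*x^2/7 + 6*x/5 - 44/35

The best approximation g ∈ W is the orthogonal projection of f onto W. Writing g = a_0 + a_1 x + a_2 x^2, the coefficients solve the normal equations G · a = b where
  G_{ij} = <φ_i, φ_j> and b_i = <f, φ_i>, with φ_0 = 1, φ_1 = x, φ_2 = x^2.
G =
  [2, 0, 2/3]
  [0, 2/3, 0]
  [2/3, 0, 2/5],
b = (-32/15, 4/5, -64/105).
Solving gives a_0 = -44/35, a_1 = 6/5, a_2 = 4/7, so
  g(x) = 4*x^2/7 + 6*x/5 - 44/35.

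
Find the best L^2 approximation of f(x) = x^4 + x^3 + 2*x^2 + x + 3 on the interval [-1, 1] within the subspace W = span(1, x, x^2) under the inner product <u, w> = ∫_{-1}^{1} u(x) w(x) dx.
g(x) = 20*x^2/7 + 8*x/5 + 102/35

The best approximation g ∈ W is the orthogonal projection of f onto W. Writing g = a_0 + a_1 x + a_2 x^2, the coefficients solve the normal equations G · a = b where
  G_{ij} = <φ_i, φ_j> and b_i = <f, φ_i>, with φ_0 = 1, φ_1 = x, φ_2 = x^2.
G =
  [2, 0, 2/3]
  [0, 2/3, 0]
  [2/3, 0, 2/5],
b = (116/15, 16/15, 108/35).
Solving gives a_0 = 102/35, a_1 = 8/5, a_2 = 20/7, so
  g(x) = 20*x^2/7 + 8*x/5 + 102/35.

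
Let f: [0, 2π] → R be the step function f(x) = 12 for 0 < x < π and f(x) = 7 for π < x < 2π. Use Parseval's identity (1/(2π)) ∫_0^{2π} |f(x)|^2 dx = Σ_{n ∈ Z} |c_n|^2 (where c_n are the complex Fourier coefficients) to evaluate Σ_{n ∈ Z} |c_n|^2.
Σ |c_n|^2 = 193/2

Parseval equates the L^2 energy of f (normalised by 1/(2π)) with the ℓ^2 sum of its Fourier coefficients: (1/(2π)) ∫_0^{2π} |f|^2 = Σ |c_n|^2.
Compute the left side: (1/(2π)) [∫_0^π 12^2 dx + ∫_π^{2π} 7^2 dx] = (1/(2π)) · (144π + 49π) = (144 + 49)/2 = 193/2.
So Σ_{n ∈ Z} |c_n|^2 = 193/2.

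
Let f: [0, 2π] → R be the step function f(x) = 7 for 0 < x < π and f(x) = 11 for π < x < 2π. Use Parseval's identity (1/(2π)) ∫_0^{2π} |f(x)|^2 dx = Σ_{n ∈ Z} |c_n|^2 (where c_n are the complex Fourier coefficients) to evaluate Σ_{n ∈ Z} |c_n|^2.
Σ |c_n|^2 = 85

Parseval equates the L^2 energy of f (normalised by 1/(2π)) with the ℓ^2 sum of its Fourier coefficients: (1/(2π)) ∫_0^{2π} |f|^2 = Σ |c_n|^2.
Compute the left side: (1/(2π)) [∫_0^π 7^2 dx + ∫_π^{2π} 11^2 dx] = (1/(2π)) · (49π + 121π) = (49 + 121)/2 = 85.
So Σ_{n ∈ Z} |c_n|^2 = 85.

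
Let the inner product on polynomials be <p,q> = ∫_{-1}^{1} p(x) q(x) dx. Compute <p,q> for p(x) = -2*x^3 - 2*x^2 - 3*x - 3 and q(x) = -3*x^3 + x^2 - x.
<p,q> = 186/35

Expand the product: p(x)·q(x) = 6*x^6 + 4*x^5 + 9*x^4 + 8*x^3 + 3*x.
∫_{-1}^{1} of each monomial x^k gives [2/(k+1) if k even, 0 if k odd]. Integrating term-by-term (or equivalently evaluating the antiderivative F(x) = 6*x^7/7 + 2*x^6/3 + 9*x^5/5 + 2*x^4 + 3*x^2/2 at the endpoints):
  F(1) − F(−1) = 1433/210 − (317/210) = 186/35.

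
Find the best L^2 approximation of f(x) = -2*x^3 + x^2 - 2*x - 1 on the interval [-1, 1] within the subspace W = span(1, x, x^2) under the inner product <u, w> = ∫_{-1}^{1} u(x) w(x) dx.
g(x) = x^2 - 16*x/5 - 1

The best approximation g ∈ W is the orthogonal projection of f onto W. Writing g = a_0 + a_1 x + a_2 x^2, the coefficients solve the normal equations G · a = b where
  G_{ij} = <φ_i, φ_j> and b_i = <f, φ_i>, with φ_0 = 1, φ_1 = x, φ_2 = x^2.
G =
  [2, 0, 2/3]
  [0, 2/3, 0]
  [2/3, 0, 2/5],
b = (-4/3, -32/15, -4/15).
Solving gives a_0 = -1, a_1 = -16/5, a_2 = 1, so
  g(x) = x^2 - 16*x/5 - 1.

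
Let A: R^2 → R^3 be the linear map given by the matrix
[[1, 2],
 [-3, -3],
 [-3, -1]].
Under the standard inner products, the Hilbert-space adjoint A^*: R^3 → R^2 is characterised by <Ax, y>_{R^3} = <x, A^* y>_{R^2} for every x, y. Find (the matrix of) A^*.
A^* = A^T =
[[1, -3, -3],
 [2, -3, -1]]

For real matrices with standard dot products, the defining identity <Ax, y> = <x, A^* y> gives (Ax)^T y = x^T (A^*) y, i.e. x^T A^T y = x^T (A^*) y. Since this holds for all x, y, we must have A^* = A^T. Therefore
A^* =
[[1, -3, -3],
 [2, -3, -1]].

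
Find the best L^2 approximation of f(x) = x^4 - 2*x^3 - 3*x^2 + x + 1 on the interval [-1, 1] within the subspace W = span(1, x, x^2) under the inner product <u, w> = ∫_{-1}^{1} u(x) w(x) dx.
g(x) = -15*x^2/7 - x/5 + 32/35

The best approximation g ∈ W is the orthogonal projection of f onto W. Writing g = a_0 + a_1 x + a_2 x^2, the coefficients solve the normal equations G · a = b where
  G_{ij} = <φ_i, φ_j> and b_i = <f, φ_i>, with φ_0 = 1, φ_1 = x, φ_2 = x^2.
G =
  [2, 0, 2/3]
  [0, 2/3, 0]
  [2/3, 0, 2/5],
b = (2/5, -2/15, -26/105).
Solving gives a_0 = 32/35, a_1 = -1/5, a_2 = -15/7, so
  g(x) = -15*x^2/7 - x/5 + 32/35.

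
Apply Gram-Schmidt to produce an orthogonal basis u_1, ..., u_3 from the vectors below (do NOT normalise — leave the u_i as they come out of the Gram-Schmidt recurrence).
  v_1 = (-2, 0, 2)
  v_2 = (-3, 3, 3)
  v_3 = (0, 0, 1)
Orthogonal basis:
  u_1 = (-2, 0, 2)
  u_2 = (0, 3, 0)
  u_3 = (1/2, 0, 1/2)

Apply the Gram-Schmidt recurrence
  u_1 = v_1
  u_i = v_i − Σ_{j<i} ((v_i · u_j) / (u_j · u_j)) · u_j.

Step by step this gives:
  u_1 = (-2, 0, 2)
  u_2 = (0, 3, 0)
  u_3 = (1/2, 0, 1/2)

Orthogonality check:
  u_2 · u_1 = 0 (should be 0)
  u_3 · u_1 = 0 (should be 0)
  u_3 · u_2 = 0 (should be 0)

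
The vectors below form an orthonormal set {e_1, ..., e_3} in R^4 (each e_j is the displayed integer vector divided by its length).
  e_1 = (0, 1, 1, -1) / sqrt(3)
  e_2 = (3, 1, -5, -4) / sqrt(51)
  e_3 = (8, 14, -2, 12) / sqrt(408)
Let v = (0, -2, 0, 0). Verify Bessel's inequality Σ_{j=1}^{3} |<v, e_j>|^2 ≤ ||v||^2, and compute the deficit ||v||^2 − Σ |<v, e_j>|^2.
Σ |<v, e_j>|^2 = 10/3; ||v||^2 = 4; deficit = 2/3

Write each e_j = u_j / sqrt(<u_j, u_j>) where u_j is the displayed integer vector. Then <v, e_j> = <v, u_j> / sqrt(<u_j, u_j>), so |<v, e_j>|^2 = <v, u_j>^2 / <u_j, u_j>.
Coefficients: <v, e_1> = -2/sqrt(3), <v, e_2> = -2/sqrt(51), <v, e_3> = -28/sqrt(408).
Square and sum: Σ |<v, e_j>|^2 = 10/3.
Compute ||v||^2 = v·v = 4.
Deficit = 4 − 10/3 = 2/3 ≥ 0, confirming Bessel's inequality. (The deficit equals ||v − Σ <v,e_j> e_j||^2, the squared distance from v to span{e_j}.)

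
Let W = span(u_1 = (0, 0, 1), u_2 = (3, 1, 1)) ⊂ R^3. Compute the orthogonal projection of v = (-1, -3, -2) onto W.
proj_W(v) = (-9/5, -3/5, -2)

Set up U = [u_1 | ... | u_2] ∈ R^(3×2). The projector onto W = col(U) is P = U (U^T U)^(-1) U^T.
Compute U^T U =
  [1, 1]
  [1, 11],
and U^T v = (-2, -8).
Solve U^T U · c = U^T v for the coefficients: c = (-7/5, -3/5). The projection is proj_W(v) = U c.
Check: (v - proj_W(v)) · u_1 = 0  (should be 0).
Check: (v - proj_W(v)) · u_2 = 0  (should be 0).
Result: proj_W(v) = (-9/5, -3/5, -2).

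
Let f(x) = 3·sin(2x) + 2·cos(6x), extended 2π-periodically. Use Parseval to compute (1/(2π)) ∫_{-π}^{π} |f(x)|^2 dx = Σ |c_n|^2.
Σ |c_n|^2 = 13/2

Expand |f|^2 and use orthogonality of {sin(nx), cos(mx)} on [-π, π]:
  ∫_{-π}^{π} sin(nx)^2 dx = π, ∫ cos(mx)^2 dx = π, and cross terms integrate to 0.
So ∫_{-π}^{π} f(x)^2 dx = 3^2 · π + 2^2 · π = (9 + 4)π.
Divide by 2π: (9 + 4)/2 = 13/2.
By Parseval, this equals Σ |c_n|^2.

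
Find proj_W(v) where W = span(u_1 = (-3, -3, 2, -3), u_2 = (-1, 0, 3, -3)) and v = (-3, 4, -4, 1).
proj_W(v) = (54/53, 30/53, -92/53, 102/53)

Set up U = [u_1 | ... | u_2] ∈ R^(4×2). The projector onto W = col(U) is P = U (U^T U)^(-1) U^T.
Compute U^T U =
  [31, 18]
  [18, 19],
and U^T v = (-14, -12).
Solve U^T U · c = U^T v for the coefficients: c = (-10/53, -24/53). The projection is proj_W(v) = U c.
Check: (v - proj_W(v)) · u_1 = 0  (should be 0).
Check: (v - proj_W(v)) · u_2 = 0  (should be 0).
Result: proj_W(v) = (54/53, 30/53, -92/53, 102/53).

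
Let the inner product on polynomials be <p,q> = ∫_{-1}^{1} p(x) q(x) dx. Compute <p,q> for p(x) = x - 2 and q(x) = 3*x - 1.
<p,q> = 6

Expand the product: p(x)·q(x) = 3*x^2 - 7*x + 2.
∫_{-1}^{1} of each monomial x^k gives [2/(k+1) if k even, 0 if k odd]. Integrating term-by-term (or equivalently evaluating the antiderivative F(x) = x^3 - 7*x^2/2 + 2*x at the endpoints):
  F(1) − F(−1) = -1/2 − (-13/2) = 6.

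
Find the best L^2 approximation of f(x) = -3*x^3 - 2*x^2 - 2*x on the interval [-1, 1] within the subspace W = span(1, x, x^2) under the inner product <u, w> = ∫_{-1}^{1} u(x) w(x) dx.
g(x) = -2*x^2 - 19*x/5

The best approximation g ∈ W is the orthogonal projection of f onto W. Writing g = a_0 + a_1 x + a_2 x^2, the coefficients solve the normal equations G · a = b where
  G_{ij} = <φ_i, φ_j> and b_i = <f, φ_i>, with φ_0 = 1, φ_1 = x, φ_2 = x^2.
G =
  [2, 0, 2/3]
  [0, 2/3, 0]
  [2/3, 0, 2/5],
b = (-4/3, -38/15, -4/5).
Solving gives a_0 = 0, a_1 = -19/5, a_2 = -2, so
  g(x) = -2*x^2 - 19*x/5.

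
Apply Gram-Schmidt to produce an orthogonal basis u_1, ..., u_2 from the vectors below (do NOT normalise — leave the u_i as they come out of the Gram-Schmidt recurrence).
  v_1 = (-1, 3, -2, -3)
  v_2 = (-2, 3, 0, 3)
Orthogonal basis:
  u_1 = (-1, 3, -2, -3)
  u_2 = (-44/23, 63/23, 4/23, 75/23)

Apply the Gram-Schmidt recurrence
  u_1 = v_1
  u_i = v_i − Σ_{j<i} ((v_i · u_j) / (u_j · u_j)) · u_j.

Step by step this gives:
  u_1 = (-1, 3, -2, -3)
  u_2 = (-44/23, 63/23, 4/23, 75/23)

Orthogonality check:
  u_2 · u_1 = 0 (should be 0)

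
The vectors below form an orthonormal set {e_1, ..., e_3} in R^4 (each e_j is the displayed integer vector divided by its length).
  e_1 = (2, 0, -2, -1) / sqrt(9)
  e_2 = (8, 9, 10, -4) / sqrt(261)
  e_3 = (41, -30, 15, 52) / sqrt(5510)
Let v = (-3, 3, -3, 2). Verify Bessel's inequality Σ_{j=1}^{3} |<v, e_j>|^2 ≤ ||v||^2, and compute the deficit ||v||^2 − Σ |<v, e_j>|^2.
Σ |<v, e_j>|^2 = 897/95; ||v||^2 = 31; deficit = 2048/95

Write each e_j = u_j / sqrt(<u_j, u_j>) where u_j is the displayed integer vector. Then <v, e_j> = <v, u_j> / sqrt(<u_j, u_j>), so |<v, e_j>|^2 = <v, u_j>^2 / <u_j, u_j>.
Coefficients: <v, e_1> = -2/sqrt(9), <v, e_2> = -35/sqrt(261), <v, e_3> = -154/sqrt(5510).
Square and sum: Σ |<v, e_j>|^2 = 897/95.
Compute ||v||^2 = v·v = 31.
Deficit = 31 − 897/95 = 2048/95 ≥ 0, confirming Bessel's inequality. (The deficit equals ||v − Σ <v,e_j> e_j||^2, the squared distance from v to span{e_j}.)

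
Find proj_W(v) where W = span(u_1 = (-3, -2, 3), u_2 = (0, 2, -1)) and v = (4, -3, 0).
proj_W(v) = (216/61, -204/61, -42/61)

Set up U = [u_1 | ... | u_2] ∈ R^(3×2). The projector onto W = col(U) is P = U (U^T U)^(-1) U^T.
Compute U^T U =
  [22, -7]
  [-7, 5],
and U^T v = (-6, -6).
Solve U^T U · c = U^T v for the coefficients: c = (-72/61, -174/61). The projection is proj_W(v) = U c.
Check: (v - proj_W(v)) · u_1 = 0  (should be 0).
Check: (v - proj_W(v)) · u_2 = 0  (should be 0).
Result: proj_W(v) = (216/61, -204/61, -42/61).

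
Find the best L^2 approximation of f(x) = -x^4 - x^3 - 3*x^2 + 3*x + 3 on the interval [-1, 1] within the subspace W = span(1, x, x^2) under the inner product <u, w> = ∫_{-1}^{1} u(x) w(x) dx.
g(x) = -27*x^2/7 + 12*x/5 + 108/35

The best approximation g ∈ W is the orthogonal projection of f onto W. Writing g = a_0 + a_1 x + a_2 x^2, the coefficients solve the normal equations G · a = b where
  G_{ij} = <φ_i, φ_j> and b_i = <f, φ_i>, with φ_0 = 1, φ_1 = x, φ_2 = x^2.
G =
  [2, 0, 2/3]
  [0, 2/3, 0]
  [2/3, 0, 2/5],
b = (18/5, 8/5, 18/35).
Solving gives a_0 = 108/35, a_1 = 12/5, a_2 = -27/7, so
  g(x) = -27*x^2/7 + 12*x/5 + 108/35.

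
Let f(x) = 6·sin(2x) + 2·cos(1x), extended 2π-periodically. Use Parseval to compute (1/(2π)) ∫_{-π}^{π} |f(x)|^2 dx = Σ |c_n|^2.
Σ |c_n|^2 = 20

Expand |f|^2 and use orthogonality of {sin(nx), cos(mx)} on [-π, π]:
  ∫_{-π}^{π} sin(nx)^2 dx = π, ∫ cos(mx)^2 dx = π, and cross terms integrate to 0.
So ∫_{-π}^{π} f(x)^2 dx = 6^2 · π + 2^2 · π = (36 + 4)π.
Divide by 2π: (36 + 4)/2 = 20.
By Parseval, this equals Σ |c_n|^2.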